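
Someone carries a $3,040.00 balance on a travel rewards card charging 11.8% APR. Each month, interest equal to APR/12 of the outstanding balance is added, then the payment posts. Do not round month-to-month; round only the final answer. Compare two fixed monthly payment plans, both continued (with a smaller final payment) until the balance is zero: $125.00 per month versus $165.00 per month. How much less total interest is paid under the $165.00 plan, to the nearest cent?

Monthly rate r = 11.8%/12 = 0.983333% = 0.00983333.
At $125.00/mo: n = ⌈−ln(1 − rB₀/P)/ln(1+r)⌉ = 28 payments (last $116.43); total interest = total paid − $3,040.00 = $451.43.
At $165.00/mo: 21 payments (last $70.59); total interest $330.59.
Interest saved = $451.43 − $330.59 = $120.84.

$120.84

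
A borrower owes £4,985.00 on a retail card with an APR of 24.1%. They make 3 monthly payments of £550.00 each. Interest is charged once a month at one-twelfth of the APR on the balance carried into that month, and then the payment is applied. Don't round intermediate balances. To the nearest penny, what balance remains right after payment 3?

£3,608.06

Monthly rate r = 24.1%/12 = 2.00833% = 0.0200833.
Each month: B ← B·(1+r) − £550.00.
Month 1: interest £100.12; balance after payment £4,535.12.
Month 2: interest £91.08; balance after payment £4,076.20.
Month 3: interest £81.86; balance after payment £3,608.06.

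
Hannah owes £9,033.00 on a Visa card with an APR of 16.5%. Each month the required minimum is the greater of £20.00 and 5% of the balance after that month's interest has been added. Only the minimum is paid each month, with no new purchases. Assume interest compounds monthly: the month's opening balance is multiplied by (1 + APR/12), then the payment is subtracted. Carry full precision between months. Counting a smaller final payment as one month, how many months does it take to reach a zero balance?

Monthly rate r = 16.5%/12 = 1.375% = 0.01375.
While 5% of the post-interest balance exceeds £20.00, each month B ← (B·(1+r))·(1 − 0.05), i.e. B shrinks by the factor (1+r)·0.95 = 0.96306.
This holds for months 1–84. Entering month 85 the balance is £382.66; 5% of the post-interest balance is now below £20.00, so the flat £20.00 minimum applies from here.
From month 85 a fixed £20.00 at rate r clears £382.66 in 23 more payments. Total: 84 + 23 = 107 months.

107 months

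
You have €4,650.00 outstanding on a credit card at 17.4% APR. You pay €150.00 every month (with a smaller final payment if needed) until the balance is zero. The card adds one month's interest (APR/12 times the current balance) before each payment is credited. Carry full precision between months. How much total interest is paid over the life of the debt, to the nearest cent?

€1,570.05

Monthly rate r = 17.4%/12 = 1.45% = 0.0145.
Payoff takes n = ⌈−ln(1 − rB₀/P)/ln(1+r)⌉ = ⌈41.465⌉ = 42 payments; the last is €70.05.
Total paid = 41·€150.00 + €70.05 = €6,220.05.
Total interest = total paid − principal = €6,220.05 − €4,650.00 = €1,570.05.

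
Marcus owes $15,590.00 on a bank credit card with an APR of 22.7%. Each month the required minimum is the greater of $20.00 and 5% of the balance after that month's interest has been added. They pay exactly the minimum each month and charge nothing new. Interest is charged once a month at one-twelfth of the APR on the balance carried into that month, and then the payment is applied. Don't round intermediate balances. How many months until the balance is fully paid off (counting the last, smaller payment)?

138 months

Monthly rate r = 22.7%/12 = 1.89167% = 0.0189167.
While 5% of the post-interest balance exceeds $20.00, each month B ← (B·(1+r))·(1 − 0.05), i.e. B shrinks by the factor (1+r)·0.95 = 0.96797.
This holds for months 1–114. Entering month 115 the balance is $381.19; 5% of the post-interest balance is now below $20.00, so the flat $20.00 minimum applies from here.
From month 115 a fixed $20.00 at rate r clears $381.19 in 24 more payments. Total: 114 + 24 = 138 months.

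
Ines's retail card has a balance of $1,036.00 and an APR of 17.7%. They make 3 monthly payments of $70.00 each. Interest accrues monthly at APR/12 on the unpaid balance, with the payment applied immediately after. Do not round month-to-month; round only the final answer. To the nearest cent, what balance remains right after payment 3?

$869.41

Monthly rate r = 17.7%/12 = 1.475% = 0.01475.
Each month: B ← B·(1+r) − $70.00.
Month 1: interest $15.28; balance after payment $981.28.
Month 2: interest $14.47; balance after payment $925.75.
Month 3: interest $13.65; balance after payment $869.41.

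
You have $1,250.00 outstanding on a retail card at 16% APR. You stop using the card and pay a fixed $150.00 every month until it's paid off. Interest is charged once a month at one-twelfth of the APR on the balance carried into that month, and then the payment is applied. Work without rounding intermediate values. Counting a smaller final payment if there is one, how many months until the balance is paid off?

Monthly rate r = 16%/12 = 1.33333% = 0.0133333.
Recurrence: B ← B·(1+r) − $150.00.
Month 1: interest $16.67; balance after payment $1,116.67.
Month 2: interest $14.89; balance after payment $981.56.
Closed form: n = −ln(1 − rB₀/P)/ln(1+r) = −ln(0.88889)/ln(1.01333) ≈ 8.892, so the balance reaches zero during payment 9.

9 payments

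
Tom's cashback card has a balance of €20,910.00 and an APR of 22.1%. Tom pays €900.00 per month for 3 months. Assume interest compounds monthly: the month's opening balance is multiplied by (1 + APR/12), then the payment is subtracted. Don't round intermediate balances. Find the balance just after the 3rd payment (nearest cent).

€19,336.65

Monthly rate r = 22.1%/12 = 1.84167% = 0.0184167.
Each month: B ← B·(1+r) − €900.00.
Month 1: interest €385.09; balance after payment €20,395.09.
Month 2: interest €375.61; balance after payment €19,870.70.
Month 3: interest €365.95; balance after payment €19,336.65.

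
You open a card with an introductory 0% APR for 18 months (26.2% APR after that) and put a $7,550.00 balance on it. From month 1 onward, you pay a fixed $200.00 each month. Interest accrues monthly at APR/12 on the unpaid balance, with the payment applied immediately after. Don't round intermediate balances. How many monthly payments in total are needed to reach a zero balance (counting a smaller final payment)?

Promo months 1–18 at r₀ = 0%/12 = 0; months 19+ at r₁ = 26.2%/12 = 0.0218333.
After month 18 (no interest yet): B = $7,550.00 − 18·$200.00 = $3,950.00.
Then at r₁ with $200.00/mo: n₂ = −ln(1 − r₁·B/P)/ln(1+r₁) ≈ 26.12 → 27 more payments.

45 payments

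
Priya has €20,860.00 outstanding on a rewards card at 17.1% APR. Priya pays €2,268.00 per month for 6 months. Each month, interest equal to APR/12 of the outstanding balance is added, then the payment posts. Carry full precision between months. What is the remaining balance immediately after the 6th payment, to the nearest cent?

€8,606.19

Monthly rate r = 17.1%/12 = 1.425% = 0.01425.
Each month: B ← B·(1+r) − €2,268.00.
Month 1: interest €297.25; balance after payment €18,889.26.
Month 2: interest €269.17; balance after payment €16,890.43.
Month 3: interest €240.69; balance after payment €14,863.12.
Month 4: interest €211.80; balance after payment €12,806.91.
Month 5: interest €182.50; balance after payment €10,721.41.
Month 6: interest €152.78; balance after payment €8,606.19.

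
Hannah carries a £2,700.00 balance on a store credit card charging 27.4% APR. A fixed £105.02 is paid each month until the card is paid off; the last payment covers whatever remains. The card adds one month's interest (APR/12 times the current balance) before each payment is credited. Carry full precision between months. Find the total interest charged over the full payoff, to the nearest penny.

£1,414.08

Monthly rate r = 27.4%/12 = 2.28333% = 0.0228333.
Payoff takes n = ⌈−ln(1 − rB₀/P)/ln(1+r)⌉ = ⌈39.173⌉ = 40 payments; the last is £18.30.
Total paid = 39·£105.02 + £18.30 = £4,114.08.
Total interest = total paid − principal = £4,114.08 − £2,700.00 = £1,414.08.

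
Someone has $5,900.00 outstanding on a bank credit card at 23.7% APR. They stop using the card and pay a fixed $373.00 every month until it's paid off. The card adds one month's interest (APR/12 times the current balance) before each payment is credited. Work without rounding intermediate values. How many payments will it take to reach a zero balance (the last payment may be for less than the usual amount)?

20 payments

Monthly rate r = 23.7%/12 = 1.975% = 0.01975.
Recurrence: B ← B·(1+r) − $373.00.
Month 1: interest $116.53; balance after payment $5,643.52.
Month 2: interest $111.46; balance after payment $5,381.98.
Closed form: n = −ln(1 − rB₀/P)/ln(1+r) = −ln(0.6876)/ln(1.01975) ≈ 19.151, so the balance reaches zero during payment 20.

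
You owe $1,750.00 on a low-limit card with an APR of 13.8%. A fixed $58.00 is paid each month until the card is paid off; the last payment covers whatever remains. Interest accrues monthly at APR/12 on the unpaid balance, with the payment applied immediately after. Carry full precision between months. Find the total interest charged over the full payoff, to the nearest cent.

Monthly rate r = 13.8%/12 = 1.15% = 0.0115.
Payoff takes n = ⌈−ln(1 − rB₀/P)/ln(1+r)⌉ = ⌈37.269⌉ = 38 payments; the last is $15.69.
Total paid = 37·$58.00 + $15.69 = $2,161.69.
Total interest = total paid − principal = $2,161.69 − $1,750.00 = $411.69.

$411.69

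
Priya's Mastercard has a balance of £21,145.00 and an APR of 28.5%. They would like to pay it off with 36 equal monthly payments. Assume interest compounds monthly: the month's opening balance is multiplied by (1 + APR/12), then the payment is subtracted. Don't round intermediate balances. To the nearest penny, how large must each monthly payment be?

Monthly rate r = 28.5%/12 = 2.375% = 0.02375.
Level-payment amortization: P = B₀·r / (1 − (1+r)^(−n)) = 21145.00·0.02375 / (1 − 1.02375^(−36)).
Denominator 1 − (1+r)^(−36) = 0.570444713.
P = 502.194 / 0.570444713 ≈ 880.35.

£880.35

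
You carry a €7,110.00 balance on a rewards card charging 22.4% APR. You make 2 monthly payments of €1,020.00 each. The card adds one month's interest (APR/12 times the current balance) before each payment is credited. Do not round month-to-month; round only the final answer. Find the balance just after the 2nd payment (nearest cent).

Monthly rate r = 22.4%/12 = 1.86667% = 0.0186667.
Each month: B ← B·(1+r) − €1,020.00.
Month 1: interest €132.72; balance after payment €6,222.72.
Month 2: interest €116.16; balance after payment €5,318.88.

€5,318.88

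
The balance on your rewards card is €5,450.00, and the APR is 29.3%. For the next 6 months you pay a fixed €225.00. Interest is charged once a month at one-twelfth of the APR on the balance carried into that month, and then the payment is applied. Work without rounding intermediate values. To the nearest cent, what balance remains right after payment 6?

€4,863.64

Monthly rate r = 29.3%/12 = 2.44167% = 0.0244167.
Each month: B ← B·(1+r) − €225.00.
Month 1: interest €133.07; balance after payment €5,358.07.
Month 2: interest €130.83; balance after payment €5,263.90.
Month 3: interest €128.53; balance after payment €5,167.42.
Month 4: interest €126.17; balance after payment €5,068.60.
Month 5: interest €123.76; balance after payment €4,967.35.
Month 6: interest €121.29; balance after payment €4,863.64.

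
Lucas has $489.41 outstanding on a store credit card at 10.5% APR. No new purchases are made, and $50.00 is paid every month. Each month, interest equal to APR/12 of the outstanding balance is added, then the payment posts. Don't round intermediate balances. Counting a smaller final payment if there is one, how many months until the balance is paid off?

Monthly rate r = 10.5%/12 = 0.875% = 0.00875.
Recurrence: B ← B·(1+r) − $50.00.
Month 1: interest $4.28; balance after payment $443.69.
Month 2: interest $3.88; balance after payment $397.57.
Closed form: n = −ln(1 − rB₀/P)/ln(1+r) = −ln(0.91435)/ln(1.00875) ≈ 10.278, so the balance reaches zero during payment 11.

11 months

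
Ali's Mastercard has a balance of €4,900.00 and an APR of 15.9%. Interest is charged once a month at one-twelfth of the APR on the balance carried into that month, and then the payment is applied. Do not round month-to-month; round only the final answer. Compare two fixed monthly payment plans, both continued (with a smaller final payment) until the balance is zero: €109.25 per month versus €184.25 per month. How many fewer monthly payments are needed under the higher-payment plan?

Monthly rate r = 15.9%/12 = 1.325% = 0.01325.
At €109.25/mo: n = ⌈−ln(1 − rB₀/P)/ln(1+r)⌉ = 69 payments (last €58.33); total interest = total paid − €4,900.00 = €2,587.33.
At €184.25/mo: 34 payments (last €0.90); total interest €1,181.15.
Payments saved = 69 − 34 = 35.

35 fewer payments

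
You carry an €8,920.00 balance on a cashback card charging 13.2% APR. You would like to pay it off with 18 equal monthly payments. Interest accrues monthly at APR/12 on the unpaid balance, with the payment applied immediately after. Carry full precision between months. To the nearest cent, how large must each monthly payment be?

€548.95

Monthly rate r = 13.2%/12 = 1.1% = 0.011.
Level-payment amortization: P = B₀·r / (1 − (1+r)^(−n)) = 8920.00·0.011 / (1 − 1.011^(−18)).
Denominator 1 − (1+r)^(−18) = 0.178742782.
P = 98.12 / 0.178742782 ≈ 548.95.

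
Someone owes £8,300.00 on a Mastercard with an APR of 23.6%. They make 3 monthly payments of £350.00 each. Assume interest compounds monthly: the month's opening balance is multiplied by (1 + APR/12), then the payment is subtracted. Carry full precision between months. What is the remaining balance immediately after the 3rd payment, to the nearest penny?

Monthly rate r = 23.6%/12 = 1.96667% = 0.0196667.
Each month: B ← B·(1+r) − £350.00.
Month 1: interest £163.23; balance after payment £8,113.23.
Month 2: interest £159.56; balance after payment £7,922.79.
Month 3: interest £155.81; balance after payment £7,728.61.

£7,728.61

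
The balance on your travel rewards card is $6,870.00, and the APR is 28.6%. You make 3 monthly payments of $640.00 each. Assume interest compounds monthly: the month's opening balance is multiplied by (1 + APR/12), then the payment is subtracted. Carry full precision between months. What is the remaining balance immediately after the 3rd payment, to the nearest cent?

$5,406.88

Monthly rate r = 28.6%/12 = 2.38333% = 0.0238333.
Each month: B ← B·(1+r) − $640.00.
Month 1: interest $163.74; balance after payment $6,393.73.
Month 2: interest $152.38; balance after payment $5,906.12.
Month 3: interest $140.76; balance after payment $5,406.88.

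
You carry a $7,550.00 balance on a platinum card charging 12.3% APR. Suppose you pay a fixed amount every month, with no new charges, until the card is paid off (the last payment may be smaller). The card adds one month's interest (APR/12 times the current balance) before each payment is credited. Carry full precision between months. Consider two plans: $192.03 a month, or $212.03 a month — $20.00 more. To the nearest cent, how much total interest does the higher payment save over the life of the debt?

Monthly rate r = 12.3%/12 = 1.025% = 0.01025.
At $192.03/mo: n = ⌈−ln(1 − rB₀/P)/ln(1+r)⌉ = 51 payments (last $112.12); total interest = total paid − $7,550.00 = $2,163.62.
At $212.03/mo: 45 payments (last $112.55); total interest $1,891.87.
Interest saved = $2,163.62 − $1,891.87 = $271.75.

$271.75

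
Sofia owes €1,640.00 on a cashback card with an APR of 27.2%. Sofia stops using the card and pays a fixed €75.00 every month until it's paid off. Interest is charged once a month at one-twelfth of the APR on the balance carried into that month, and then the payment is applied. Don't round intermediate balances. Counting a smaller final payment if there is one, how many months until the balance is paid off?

31 payments

Monthly rate r = 27.2%/12 = 2.26667% = 0.0226667.
Recurrence: B ← B·(1+r) − €75.00.
Month 1: interest €37.17; balance after payment €1,602.17.
Month 2: interest €36.32; balance after payment €1,563.49.
Closed form: n = −ln(1 − rB₀/P)/ln(1+r) = −ln(0.50436)/ln(1.02267) ≈ 30.538, so the balance reaches zero during payment 31.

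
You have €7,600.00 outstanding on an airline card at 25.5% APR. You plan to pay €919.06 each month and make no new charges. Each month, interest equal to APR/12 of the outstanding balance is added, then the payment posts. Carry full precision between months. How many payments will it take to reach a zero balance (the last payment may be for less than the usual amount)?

Monthly rate r = 25.5%/12 = 2.125% = 0.02125.
Recurrence: B ← B·(1+r) − €919.06.
Month 1: interest €161.50; balance after payment €6,842.44.
Month 2: interest €145.40; balance after payment €6,068.78.
Closed form: n = −ln(1 − rB₀/P)/ln(1+r) = −ln(0.82428)/ln(1.02125) ≈ 9.190, so the balance reaches zero during payment 10.

10 payments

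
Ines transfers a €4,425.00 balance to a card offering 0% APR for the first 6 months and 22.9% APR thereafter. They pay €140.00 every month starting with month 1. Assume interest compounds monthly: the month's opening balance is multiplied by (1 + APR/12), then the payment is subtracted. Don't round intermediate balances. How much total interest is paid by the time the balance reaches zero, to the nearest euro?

€1,383

Promo months 1–6 at r₀ = 0%/12 = 0; months 7+ at r₁ = 22.9%/12 = 0.0190833.
After month 6 (no interest yet): B = €4,425.00 − 6·€140.00 = €3,585.00.
Then at r₁ with €140.00/mo: n₂ = −ln(1 − r₁·B/P)/ln(1+r₁) ≈ 35.48 → 36 more payments.
Total paid = 41·€140.00 + €67.84 = €5,807.84; interest = €5,807.84 − €4,425.00 = €1,382.84.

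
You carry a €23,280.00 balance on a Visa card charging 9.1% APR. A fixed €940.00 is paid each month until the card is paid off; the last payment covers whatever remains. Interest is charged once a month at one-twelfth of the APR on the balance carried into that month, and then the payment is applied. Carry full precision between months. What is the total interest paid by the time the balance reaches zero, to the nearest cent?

€2,603.76

Monthly rate r = 9.1%/12 = 0.758333% = 0.00758333.
Payoff takes n = ⌈−ln(1 − rB₀/P)/ln(1+r)⌉ = ⌈27.535⌉ = 28 payments; the last is €503.76.
Total paid = 27·€940.00 + €503.76 = €25,883.76.
Total interest = total paid − principal = €25,883.76 − €23,280.00 = €2,603.76.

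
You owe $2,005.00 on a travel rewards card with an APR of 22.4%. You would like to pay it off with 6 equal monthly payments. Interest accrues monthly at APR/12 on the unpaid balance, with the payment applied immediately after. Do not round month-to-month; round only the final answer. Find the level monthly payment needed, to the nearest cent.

$356.34

Monthly rate r = 22.4%/12 = 1.86667% = 0.0186667.
Level-payment amortization: P = B₀·r / (1 − (1+r)^(−n)) = 2005.00·0.0186667 / (1 − 1.01867^(−6)).
Denominator 1 − (1+r)^(−6) = 0.105032161.
P = 37.4267 / 0.105032161 ≈ 356.34.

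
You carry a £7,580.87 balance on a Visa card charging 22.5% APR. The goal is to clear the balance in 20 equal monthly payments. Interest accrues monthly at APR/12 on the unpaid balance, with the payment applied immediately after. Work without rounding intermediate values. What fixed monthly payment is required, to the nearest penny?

£458.05

Monthly rate r = 22.5%/12 = 1.875% = 0.01875.
Level-payment amortization: P = B₀·r / (1 − (1+r)^(−n)) = 7580.87·0.01875 / (1 − 1.01875^(−20)).
Denominator 1 − (1+r)^(−20) = 0.310320106.
P = 142.141 / 0.310320106 ≈ 458.05.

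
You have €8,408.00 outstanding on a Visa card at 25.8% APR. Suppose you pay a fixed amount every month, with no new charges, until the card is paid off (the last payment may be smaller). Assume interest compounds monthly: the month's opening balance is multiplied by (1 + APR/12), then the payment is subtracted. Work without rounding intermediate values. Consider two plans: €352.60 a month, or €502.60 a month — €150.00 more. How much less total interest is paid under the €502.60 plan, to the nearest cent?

€1,383.20

Monthly rate r = 25.8%/12 = 2.15% = 0.0215.
At €352.60/mo: n = ⌈−ln(1 − rB₀/P)/ln(1+r)⌉ = 34 payments (last €280.08); total interest = total paid − €8,408.00 = €3,507.88.
At €502.60/mo: 21 payments (last €480.68); total interest €2,124.68.
Interest saved = €3,507.88 − €2,124.68 = €1,383.20.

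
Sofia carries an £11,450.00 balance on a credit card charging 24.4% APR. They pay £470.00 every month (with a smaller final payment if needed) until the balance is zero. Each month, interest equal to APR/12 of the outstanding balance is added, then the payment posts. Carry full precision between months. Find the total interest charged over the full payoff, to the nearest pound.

£4,518

Monthly rate r = 24.4%/12 = 2.03333% = 0.0203333.
Payoff takes n = ⌈−ln(1 − rB₀/P)/ln(1+r)⌉ = ⌈33.975⌉ = 34 payments; the last is £458.46.
Total paid = 33·£470.00 + £458.46 = £15,968.46.
Total interest = total paid − principal = £15,968.46 − £11,450.00 = £4,518.46.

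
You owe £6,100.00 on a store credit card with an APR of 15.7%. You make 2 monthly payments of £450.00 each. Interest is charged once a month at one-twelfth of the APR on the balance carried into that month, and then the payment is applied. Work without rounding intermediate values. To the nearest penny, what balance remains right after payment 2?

£5,354.77

Monthly rate r = 15.7%/12 = 1.30833% = 0.0130833.
Each month: B ← B·(1+r) − £450.00.
Month 1: interest £79.81; balance after payment £5,729.81.
Month 2: interest £74.96; balance after payment £5,354.77.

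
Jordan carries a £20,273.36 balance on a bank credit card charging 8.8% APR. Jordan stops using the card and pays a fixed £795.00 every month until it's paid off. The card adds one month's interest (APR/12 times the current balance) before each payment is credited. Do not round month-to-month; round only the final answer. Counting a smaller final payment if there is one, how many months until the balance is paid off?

Monthly rate r = 8.8%/12 = 0.733333% = 0.00733333.
Recurrence: B ← B·(1+r) − £795.00.
Month 1: interest £148.67; balance after payment £19,627.03.
Month 2: interest £143.93; balance after payment £18,975.96.
Closed form: n = −ln(1 − rB₀/P)/ln(1+r) = −ln(0.81299)/ln(1.00733) ≈ 28.335, so the balance reaches zero during payment 29.

29 payments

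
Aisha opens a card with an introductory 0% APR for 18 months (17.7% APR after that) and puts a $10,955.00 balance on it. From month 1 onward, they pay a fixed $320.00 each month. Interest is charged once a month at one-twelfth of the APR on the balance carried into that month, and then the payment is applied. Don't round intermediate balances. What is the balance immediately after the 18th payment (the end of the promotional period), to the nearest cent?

Promo months 1–18 at r₀ = 0%/12 = 0; months 19+ at r₁ = 17.7%/12 = 0.01475.
After month 18 (no interest yet): B = $10,955.00 − 18·$320.00 = $5,195.00.

$5,195.00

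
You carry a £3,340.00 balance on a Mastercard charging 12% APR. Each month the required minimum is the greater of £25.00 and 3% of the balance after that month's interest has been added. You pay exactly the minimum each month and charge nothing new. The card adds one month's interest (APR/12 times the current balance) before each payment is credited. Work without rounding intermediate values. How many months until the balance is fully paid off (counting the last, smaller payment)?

109 months

Monthly rate r = 12%/12 = 1% = 0.01.
While 3% of the post-interest balance exceeds £25.00, each month B ← (B·(1+r))·(1 − 0.03), i.e. B shrinks by the factor (1+r)·0.97 = 0.9797.
This holds for months 1–69. Entering month 70 the balance is £811.28; 3% of the post-interest balance is now below £25.00, so the flat £25.00 minimum applies from here.
From month 70 a fixed £25.00 at rate r clears £811.28 in 40 more payments. Total: 69 + 40 = 109 months.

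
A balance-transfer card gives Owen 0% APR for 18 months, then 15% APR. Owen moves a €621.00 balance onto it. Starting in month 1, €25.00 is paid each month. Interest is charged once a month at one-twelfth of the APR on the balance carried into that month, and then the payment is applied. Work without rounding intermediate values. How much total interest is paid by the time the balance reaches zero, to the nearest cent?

€8.89

Promo months 1–18 at r₀ = 0%/12 = 0; months 19+ at r₁ = 15%/12 = 0.0125.
After month 18 (no interest yet): B = €621.00 − 18·€25.00 = €171.00.
Then at r₁ with €25.00/mo: n₂ = −ln(1 − r₁·B/P)/ln(1+r₁) ≈ 7.19 → 8 more payments.
Total paid = 25·€25.00 + €4.89 = €629.89; interest = €629.89 − €621.00 = €8.89.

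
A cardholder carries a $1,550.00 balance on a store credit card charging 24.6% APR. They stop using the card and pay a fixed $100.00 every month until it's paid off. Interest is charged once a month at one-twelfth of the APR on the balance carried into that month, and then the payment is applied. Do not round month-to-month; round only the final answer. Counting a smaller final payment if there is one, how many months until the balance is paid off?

Monthly rate r = 24.6%/12 = 2.05% = 0.0205.
Recurrence: B ← B·(1+r) − $100.00.
Month 1: interest $31.78; balance after payment $1,481.78.
Month 2: interest $30.38; balance after payment $1,412.15.
Closed form: n = −ln(1 − rB₀/P)/ln(1+r) = −ln(0.68225)/ln(1.0205) ≈ 18.842, so the balance reaches zero during payment 19.

19 payments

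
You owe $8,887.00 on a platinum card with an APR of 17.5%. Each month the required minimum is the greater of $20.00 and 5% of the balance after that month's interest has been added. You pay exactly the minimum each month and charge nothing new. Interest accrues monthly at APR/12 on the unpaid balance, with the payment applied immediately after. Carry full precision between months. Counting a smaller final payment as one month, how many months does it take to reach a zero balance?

109 months

Monthly rate r = 17.5%/12 = 1.45833% = 0.0145833.
While 5% of the post-interest balance exceeds $20.00, each month B ← (B·(1+r))·(1 − 0.05), i.e. B shrinks by the factor (1+r)·0.95 = 0.96385.
This holds for months 1–85. Entering month 86 the balance is $388.79; 5% of the post-interest balance is now below $20.00, so the flat $20.00 minimum applies from here.
From month 86 a fixed $20.00 at rate r clears $388.79 in 24 more payments. Total: 85 + 24 = 109 months.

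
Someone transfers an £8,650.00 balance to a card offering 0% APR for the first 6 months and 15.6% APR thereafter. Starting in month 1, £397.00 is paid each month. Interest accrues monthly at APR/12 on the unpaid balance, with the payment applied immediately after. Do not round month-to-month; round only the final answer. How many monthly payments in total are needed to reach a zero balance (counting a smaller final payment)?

Promo months 1–6 at r₀ = 0%/12 = 0; months 7+ at r₁ = 15.6%/12 = 0.013.
After month 6 (no interest yet): B = £8,650.00 − 6·£397.00 = £6,268.00.
Then at r₁ with £397.00/mo: n₂ = −ln(1 − r₁·B/P)/ln(1+r₁) ≈ 17.79 → 18 more payments.

24 payments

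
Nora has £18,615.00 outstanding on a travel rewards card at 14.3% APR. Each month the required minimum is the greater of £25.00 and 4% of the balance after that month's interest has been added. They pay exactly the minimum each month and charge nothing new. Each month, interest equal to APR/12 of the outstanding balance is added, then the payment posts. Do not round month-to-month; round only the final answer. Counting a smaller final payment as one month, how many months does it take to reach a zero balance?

Monthly rate r = 14.3%/12 = 1.19167% = 0.0119167.
While 4% of the post-interest balance exceeds £25.00, each month B ← (B·(1+r))·(1 − 0.04), i.e. B shrinks by the factor (1+r)·0.96 = 0.97144.
This holds for months 1–118. Entering month 119 the balance is £609.47; 4% of the post-interest balance is now below £25.00, so the flat £25.00 minimum applies from here.
From month 119 a fixed £25.00 at rate r clears £609.47 in 29 more payments. Total: 118 + 29 = 147 months.

147 months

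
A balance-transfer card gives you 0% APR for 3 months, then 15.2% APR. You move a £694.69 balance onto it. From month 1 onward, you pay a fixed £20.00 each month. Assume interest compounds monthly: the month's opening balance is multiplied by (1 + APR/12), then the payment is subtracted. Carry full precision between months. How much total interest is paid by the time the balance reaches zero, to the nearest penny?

Promo months 1–3 at r₀ = 0%/12 = 0; months 4+ at r₁ = 15.2%/12 = 0.0126667.
After month 3 (no interest yet): B = £694.69 − 3·£20.00 = £634.69.
Then at r₁ with £20.00/mo: n₂ = −ln(1 − r₁·B/P)/ln(1+r₁) ≈ 40.84 → 41 more payments.
Total paid = 43·£20.00 + £16.91 = £876.91; interest = £876.91 − £694.69 = £182.22.

£182.22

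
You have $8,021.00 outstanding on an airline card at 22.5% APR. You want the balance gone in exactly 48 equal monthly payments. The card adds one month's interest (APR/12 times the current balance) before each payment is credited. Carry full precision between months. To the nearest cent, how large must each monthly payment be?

Monthly rate r = 22.5%/12 = 1.875% = 0.01875.
Level-payment amortization: P = B₀·r / (1 − (1+r)^(−n)) = 8021.00·0.01875 / (1 − 1.01875^(−48)).
Denominator 1 − (1+r)^(−48) = 0.590028038.
P = 150.394 / 0.590028038 ≈ 254.89.

$254.89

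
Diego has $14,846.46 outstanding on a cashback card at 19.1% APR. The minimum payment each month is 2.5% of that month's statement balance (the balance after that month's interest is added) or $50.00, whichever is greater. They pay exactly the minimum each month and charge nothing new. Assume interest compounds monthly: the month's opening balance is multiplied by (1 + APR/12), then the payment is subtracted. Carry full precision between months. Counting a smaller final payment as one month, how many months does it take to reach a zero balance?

275 months

Monthly rate r = 19.1%/12 = 1.59167% = 0.0159167.
While 2.5% of the post-interest balance exceeds $50.00, each month B ← (B·(1+r))·(1 − 0.025), i.e. B shrinks by the factor (1+r)·0.975 = 0.99052.
This holds for months 1–213. Entering month 214 the balance is $1,951.54; 2.5% of the post-interest balance is now below $50.00, so the flat $50.00 minimum applies from here.
From month 214 a fixed $50.00 at rate r clears $1,951.54 in 62 more payments. Total: 213 + 62 = 275 months.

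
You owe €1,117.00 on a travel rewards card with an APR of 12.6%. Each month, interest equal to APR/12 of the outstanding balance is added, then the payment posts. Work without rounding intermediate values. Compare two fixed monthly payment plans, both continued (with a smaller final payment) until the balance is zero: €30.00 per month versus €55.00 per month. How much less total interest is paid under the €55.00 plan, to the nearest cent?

Monthly rate r = 12.6%/12 = 1.05% = 0.0105.
At €30.00/mo: n = ⌈−ln(1 − rB₀/P)/ln(1+r)⌉ = 48 payments (last €14.19); total interest = total paid − €1,117.00 = €307.19.
At €55.00/mo: 23 payments (last €52.89); total interest €145.89.
Interest saved = €307.19 − €145.89 = €161.30.

€161.30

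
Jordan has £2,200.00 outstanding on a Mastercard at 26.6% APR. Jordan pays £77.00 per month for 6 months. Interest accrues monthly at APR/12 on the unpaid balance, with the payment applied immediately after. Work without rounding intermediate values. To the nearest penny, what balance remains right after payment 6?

Monthly rate r = 26.6%/12 = 2.21667% = 0.0221667.
Each month: B ← B·(1+r) − £77.00.
Month 1: interest £48.77; balance after payment £2,171.77.
Month 2: interest £48.14; balance after payment £2,142.91.
Month 3: interest £47.50; balance after payment £2,113.41.
Month 4: interest £46.85; balance after payment £2,083.26.
Month 5: interest £46.18; balance after payment £2,052.43.
Month 6: interest £45.50; balance after payment £2,020.93.

£2,020.93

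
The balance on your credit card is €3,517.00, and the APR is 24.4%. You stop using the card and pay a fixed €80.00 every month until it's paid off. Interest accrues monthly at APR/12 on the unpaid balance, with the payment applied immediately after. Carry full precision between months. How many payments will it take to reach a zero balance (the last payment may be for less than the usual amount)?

112 payments

Monthly rate r = 24.4%/12 = 2.03333% = 0.0203333.
Recurrence: B ← B·(1+r) − €80.00.
Month 1: interest €71.51; balance after payment €3,508.51.
Month 2: interest €71.34; balance after payment €3,499.85.
Closed form: n = −ln(1 − rB₀/P)/ln(1+r) = −ln(0.1061)/ln(1.02033) ≈ 111.450, so the balance reaches zero during payment 112.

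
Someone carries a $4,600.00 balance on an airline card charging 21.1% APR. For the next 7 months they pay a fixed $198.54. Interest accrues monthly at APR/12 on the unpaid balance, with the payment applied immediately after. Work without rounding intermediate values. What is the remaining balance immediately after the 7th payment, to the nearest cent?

$3,731.66

Monthly rate r = 21.1%/12 = 1.75833% = 0.0175833.
Each month: B ← B·(1+r) − $198.54.
Month 1: interest $80.88; balance after payment $4,482.34.
Month 2: interest $78.81; balance after payment $4,362.62.
Month 3: interest $76.71; balance after payment $4,240.79.
Month 4: interest $74.57; balance after payment $4,116.81.
Month 5: interest $72.39; balance after payment $3,990.66.
Month 6: interest $70.17; balance after payment $3,862.29.
Month 7: interest $67.91; balance after payment $3,731.66.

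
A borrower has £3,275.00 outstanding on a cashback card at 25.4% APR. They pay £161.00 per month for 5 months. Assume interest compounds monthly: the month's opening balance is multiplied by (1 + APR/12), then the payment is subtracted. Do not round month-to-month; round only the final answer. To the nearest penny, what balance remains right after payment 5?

£2,796.78

Monthly rate r = 25.4%/12 = 2.11667% = 0.0211667.
Each month: B ← B·(1+r) − £161.00.
Month 1: interest £69.32; balance after payment £3,183.32.
Month 2: interest £67.38; balance after payment £3,089.70.
Month 3: interest £65.40; balance after payment £2,994.10.
Month 4: interest £63.38; balance after payment £2,896.47.
Month 5: interest £61.31; balance after payment £2,796.78.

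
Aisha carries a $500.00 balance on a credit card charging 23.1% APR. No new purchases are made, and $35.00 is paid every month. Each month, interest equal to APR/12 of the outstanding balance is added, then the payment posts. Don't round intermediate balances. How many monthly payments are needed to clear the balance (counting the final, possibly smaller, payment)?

17 payments

Monthly rate r = 23.1%/12 = 1.925% = 0.01925.
Recurrence: B ← B·(1+r) − $35.00.
Month 1: interest $9.62; balance after payment $474.62.
Month 2: interest $9.14; balance after payment $448.76.
Closed form: n = −ln(1 − rB₀/P)/ln(1+r) = −ln(0.725)/ln(1.01925) ≈ 16.866, so the balance reaches zero during payment 17.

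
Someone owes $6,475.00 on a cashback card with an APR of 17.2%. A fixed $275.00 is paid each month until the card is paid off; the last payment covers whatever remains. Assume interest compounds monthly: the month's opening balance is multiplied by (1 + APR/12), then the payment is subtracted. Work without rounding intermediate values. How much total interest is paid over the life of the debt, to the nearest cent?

$1,480.73

Monthly rate r = 17.2%/12 = 1.43333% = 0.0143333.
Payoff takes n = ⌈−ln(1 − rB₀/P)/ln(1+r)⌉ = ⌈28.929⌉ = 29 payments; the last is $255.73.
Total paid = 28·$275.00 + $255.73 = $7,955.73.
Total interest = total paid − principal = $7,955.73 − $6,475.00 = $1,480.73.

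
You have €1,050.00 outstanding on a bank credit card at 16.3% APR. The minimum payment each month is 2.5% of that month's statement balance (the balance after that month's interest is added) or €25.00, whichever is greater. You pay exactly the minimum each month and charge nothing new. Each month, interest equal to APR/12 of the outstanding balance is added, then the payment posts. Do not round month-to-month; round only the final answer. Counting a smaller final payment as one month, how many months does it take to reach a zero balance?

Monthly rate r = 16.3%/12 = 1.35833% = 0.0135833.
While 2.5% of the post-interest balance exceeds €25.00, each month B ← (B·(1+r))·(1 − 0.025), i.e. B shrinks by the factor (1+r)·0.975 = 0.98824.
This holds for months 1–6. Entering month 7 the balance is €978.08; 2.5% of the post-interest balance is now below €25.00, so the flat €25.00 minimum applies from here.
From month 7 a fixed €25.00 at rate r clears €978.08 in 57 more payments. Total: 6 + 57 = 63 months.

63 months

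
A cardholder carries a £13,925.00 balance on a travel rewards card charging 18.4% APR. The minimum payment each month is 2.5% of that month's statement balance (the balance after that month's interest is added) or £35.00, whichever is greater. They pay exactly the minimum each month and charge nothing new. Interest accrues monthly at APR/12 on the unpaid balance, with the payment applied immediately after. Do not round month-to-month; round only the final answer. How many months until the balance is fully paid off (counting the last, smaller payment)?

Monthly rate r = 18.4%/12 = 1.53333% = 0.0153333.
While 2.5% of the post-interest balance exceeds £35.00, each month B ← (B·(1+r))·(1 − 0.025), i.e. B shrinks by the factor (1+r)·0.975 = 0.98995.
This holds for months 1–229. Entering month 230 the balance is £1,377.94; 2.5% of the post-interest balance is now below £35.00, so the flat £35.00 minimum applies from here.
From month 230 a fixed £35.00 at rate r clears £1,377.94 in 61 more payments. Total: 229 + 61 = 290 months.

290 months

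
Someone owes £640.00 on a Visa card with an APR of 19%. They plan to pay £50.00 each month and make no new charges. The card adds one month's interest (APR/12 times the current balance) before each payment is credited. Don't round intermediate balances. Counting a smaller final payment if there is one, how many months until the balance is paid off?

15 payments

Monthly rate r = 19%/12 = 1.58333% = 0.0158333.
Recurrence: B ← B·(1+r) − £50.00.
Month 1: interest £10.13; balance after payment £600.13.
Month 2: interest £9.50; balance after payment £559.64.
Closed form: n = −ln(1 − rB₀/P)/ln(1+r) = −ln(0.79733)/ln(1.01583) ≈ 14.417, so the balance reaches zero during payment 15.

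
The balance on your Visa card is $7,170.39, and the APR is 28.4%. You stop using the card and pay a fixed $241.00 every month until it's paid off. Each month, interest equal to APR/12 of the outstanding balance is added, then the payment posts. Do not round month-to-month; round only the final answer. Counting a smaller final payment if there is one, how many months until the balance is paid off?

53 months

Monthly rate r = 28.4%/12 = 2.36667% = 0.0236667.
Recurrence: B ← B·(1+r) − $241.00.
Month 1: interest $169.70; balance after payment $7,099.09.
Month 2: interest $168.01; balance after payment $7,026.10.
Closed form: n = −ln(1 − rB₀/P)/ln(1+r) = −ln(0.29585)/ln(1.02367) ≈ 52.067, so the balance reaches zero during payment 53.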